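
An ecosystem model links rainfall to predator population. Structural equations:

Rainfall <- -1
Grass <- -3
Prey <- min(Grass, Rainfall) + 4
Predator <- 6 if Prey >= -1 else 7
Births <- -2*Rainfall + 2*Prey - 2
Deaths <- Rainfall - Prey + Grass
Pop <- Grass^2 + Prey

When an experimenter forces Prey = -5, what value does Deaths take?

The intervention breaks the incoming arrows to Prey: Prey <- min(Grass, Rainfall) + 4 no longer applies, and Prey = -5.
Deaths = Rainfall - Prey + Grass  [with Rainfall=-1, Prey=-5, Grass=-3]  = 1

1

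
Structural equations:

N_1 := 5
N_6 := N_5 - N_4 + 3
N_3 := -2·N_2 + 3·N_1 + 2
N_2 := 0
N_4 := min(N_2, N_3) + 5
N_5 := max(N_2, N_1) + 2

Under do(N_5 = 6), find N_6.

4

The intervention breaks the incoming arrows to N_5: N_5 := max(N_2, N_1) + 2 no longer applies, and N_5 = 6.
N_3 = -2·N_2 + 3·N_1 + 2  [with N_2=0, N_1=5]  = 17
N_4 = min(N_2, N_3) + 5  [with N_2=0, N_3=17]  = 5
N_6 = N_5 - N_4 + 3  [with N_5=6, N_4=5]  = 4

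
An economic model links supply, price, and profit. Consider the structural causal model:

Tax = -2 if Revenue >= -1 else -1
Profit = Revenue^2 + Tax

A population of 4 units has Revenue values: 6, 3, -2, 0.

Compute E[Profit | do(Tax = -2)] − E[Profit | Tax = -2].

do(Tax=-2) breaks Tax's dependence on Revenue. With Tax=-2 fixed, Profit across the units is 34, 7, 2, -2, mean 10.25.
E[Profit|Tax=-2] averages over only the 3 units with Tax=-2 (Revenue = 6, 3, 0): Profit = 34, 7, -2, mean 13.
Difference = 10.25 − 13 = -2.75.

-2.75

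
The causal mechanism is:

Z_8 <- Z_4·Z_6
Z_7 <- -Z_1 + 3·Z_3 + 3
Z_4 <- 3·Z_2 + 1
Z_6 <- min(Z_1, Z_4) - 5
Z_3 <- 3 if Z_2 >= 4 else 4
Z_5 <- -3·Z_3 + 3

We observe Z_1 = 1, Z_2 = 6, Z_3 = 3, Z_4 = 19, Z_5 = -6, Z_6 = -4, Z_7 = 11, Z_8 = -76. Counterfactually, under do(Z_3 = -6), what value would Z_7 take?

-16

The intervention breaks the incoming arrows to Z_3: Z_3 <- 3 if Z_2 >= 4 else 4 no longer applies, and Z_3 = -6.
Z_7 = -Z_1 + 3·Z_3 + 3  [with Z_1=1, Z_3=-6]  = -16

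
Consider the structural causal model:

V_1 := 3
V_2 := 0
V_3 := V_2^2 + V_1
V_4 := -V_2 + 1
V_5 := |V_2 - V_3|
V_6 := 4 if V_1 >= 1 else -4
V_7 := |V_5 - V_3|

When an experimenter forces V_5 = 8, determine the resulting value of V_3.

do(V_5=8) replaces the equation V_5 := |V_2 - V_3| with the constant V_5 = 8.
V_3 is not downstream of the intervention, so its value is determined by the original equations.
V_3 = V_2^2 + V_1  [with V_2=0, V_1=3]  = 3

3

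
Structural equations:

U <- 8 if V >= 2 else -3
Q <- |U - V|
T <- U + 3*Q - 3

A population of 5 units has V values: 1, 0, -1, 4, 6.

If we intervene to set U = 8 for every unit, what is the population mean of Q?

Under do(U=8), U's equation is replaced by U=8 for every unit. Per-unit Q: 7, 8, 9, 4, 2. Mean = 6.

6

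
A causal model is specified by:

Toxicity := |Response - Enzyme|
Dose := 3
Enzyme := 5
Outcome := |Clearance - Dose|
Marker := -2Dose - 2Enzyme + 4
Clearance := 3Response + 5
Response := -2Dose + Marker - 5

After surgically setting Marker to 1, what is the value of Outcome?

The intervention breaks the incoming arrows to Marker: Marker := -2Dose - 2Enzyme + 4 no longer applies, and Marker = 1.
Response = -2Dose + Marker - 5  [with Dose=3, Marker=1]  = -10
Clearance = 3Response + 5  [with Response=-10]  = -25
Outcome = |Clearance - Dose|  [with Clearance=-25, Dose=3]  = 28

28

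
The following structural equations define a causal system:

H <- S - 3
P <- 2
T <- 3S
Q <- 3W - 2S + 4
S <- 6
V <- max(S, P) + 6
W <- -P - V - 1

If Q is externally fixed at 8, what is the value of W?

-15

The intervention breaks the incoming arrows to Q: Q <- 3W - 2S + 4 no longer applies, and Q = 8.
Since W is not a descendant of the intervened variable, it is unaffected.
V = max(S, P) + 6  [with S=6, P=2]  = 12
W = -P - V - 1  [with P=2, V=12]  = -15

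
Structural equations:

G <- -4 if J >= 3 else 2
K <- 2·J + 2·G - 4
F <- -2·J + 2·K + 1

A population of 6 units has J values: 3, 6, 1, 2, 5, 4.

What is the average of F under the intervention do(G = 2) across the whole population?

do(G=2) breaks G's dependence on J. With G=2 fixed, F across the units is 7, 13, 3, 5, 11, 9, mean 8.

8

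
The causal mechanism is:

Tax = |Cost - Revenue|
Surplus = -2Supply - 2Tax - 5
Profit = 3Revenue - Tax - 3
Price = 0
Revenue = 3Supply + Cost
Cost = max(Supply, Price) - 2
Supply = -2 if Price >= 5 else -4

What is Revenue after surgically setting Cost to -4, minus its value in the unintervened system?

The intervention breaks the incoming arrows to Cost: Cost = max(Supply, Price) - 2 no longer applies, and Cost = -4.
Supply = -2 if Price >= 5 else -4  [with Price=0]  = -4
Revenue = 3Supply + Cost  [with Supply=-4, Cost=-4]  = -16
Without intervention: Supply = -2 if Price >= 5 else -4  [with Price=0]  = -4; Cost = max(Supply, Price) - 2  [with Supply=-4, Price=0]  = -2; Revenue = 3Supply + Cost  [with Supply=-4, Cost=-2]  = -14.
Change = -16 − (-14) = -2.

-2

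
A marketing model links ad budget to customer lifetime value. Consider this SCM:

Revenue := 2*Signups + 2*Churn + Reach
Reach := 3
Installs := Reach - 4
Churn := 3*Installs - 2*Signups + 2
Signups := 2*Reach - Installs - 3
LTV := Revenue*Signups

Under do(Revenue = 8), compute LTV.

The intervention breaks the incoming arrows to Revenue: Revenue := 2*Signups + 2*Churn + Reach no longer applies, and Revenue = 8.
Installs = Reach - 4  [with Reach=3]  = -1
Signups = 2*Reach - Installs - 3  [with Reach=3, Installs=-1]  = 4
LTV = Revenue*Signups  [with Revenue=8, Signups=4]  = 32

32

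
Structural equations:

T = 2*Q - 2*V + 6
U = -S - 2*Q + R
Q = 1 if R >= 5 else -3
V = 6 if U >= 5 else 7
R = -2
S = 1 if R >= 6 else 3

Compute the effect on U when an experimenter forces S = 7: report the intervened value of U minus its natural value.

Under do(S=7), the mechanism S = 1 if R >= 6 else 3 is discarded; S is fixed at 7.
Q = 1 if R >= 5 else -3  [with R=-2]  = -3
U = -S - 2*Q + R  [with S=7, Q=-3, R=-2]  = -3
Without intervention: S = 1 if R >= 6 else 3  [with R=-2]  = 3; Q = 1 if R >= 5 else -3  [with R=-2]  = -3; U = -S - 2*Q + R  [with S=3, Q=-3, R=-2]  = 1.
Change = -3 − 1 = -4.

-4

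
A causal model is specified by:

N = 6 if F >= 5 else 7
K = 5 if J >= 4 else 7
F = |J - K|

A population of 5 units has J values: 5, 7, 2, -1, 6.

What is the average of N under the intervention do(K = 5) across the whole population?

6.8

The intervention sets K=5 in all 5 units regardless of J. Recomputing N per unit gives 7, 7, 7, 6, 7; average 6.8.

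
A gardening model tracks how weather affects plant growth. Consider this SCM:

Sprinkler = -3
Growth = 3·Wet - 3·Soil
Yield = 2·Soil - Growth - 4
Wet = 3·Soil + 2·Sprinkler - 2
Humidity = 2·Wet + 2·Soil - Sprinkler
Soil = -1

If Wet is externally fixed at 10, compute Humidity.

21

do(Wet=10) replaces the equation Wet = 3·Soil + 2·Sprinkler - 2 with the constant Wet = 10.
Humidity = 2·Wet + 2·Soil - Sprinkler  [with Wet=10, Soil=-1, Sprinkler=-3]  = 21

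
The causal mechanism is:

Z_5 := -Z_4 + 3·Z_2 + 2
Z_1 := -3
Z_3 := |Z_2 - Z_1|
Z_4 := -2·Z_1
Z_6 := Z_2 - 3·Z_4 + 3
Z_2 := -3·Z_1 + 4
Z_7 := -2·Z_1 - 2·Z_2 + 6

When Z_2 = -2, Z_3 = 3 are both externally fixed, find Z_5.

Under do(Z_2 = -2, Z_3 = 3), each intervened variable's structural equation is replaced by its fixed value.
Z_4 = -2·Z_1  [with Z_1=-3]  = 6
Z_5 = -Z_4 + 3·Z_2 + 2  [with Z_4=6, Z_2=-2]  = -10

-10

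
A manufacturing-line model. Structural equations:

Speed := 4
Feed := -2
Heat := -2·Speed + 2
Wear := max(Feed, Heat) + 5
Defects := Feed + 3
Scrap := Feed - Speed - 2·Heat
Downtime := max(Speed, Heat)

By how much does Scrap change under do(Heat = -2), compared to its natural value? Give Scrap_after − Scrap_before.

The intervention breaks the incoming arrows to Heat: Heat := -2·Speed + 2 no longer applies, and Heat = -2.
Scrap = Feed - Speed - 2·Heat  [with Feed=-2, Speed=4, Heat=-2]  = -2
Without intervention: Heat = -2·Speed + 2  [with Speed=4]  = -6; Scrap = Feed - Speed - 2·Heat  [with Feed=-2, Speed=4, Heat=-6]  = 6.
Change = -2 − 6 = -8.

-8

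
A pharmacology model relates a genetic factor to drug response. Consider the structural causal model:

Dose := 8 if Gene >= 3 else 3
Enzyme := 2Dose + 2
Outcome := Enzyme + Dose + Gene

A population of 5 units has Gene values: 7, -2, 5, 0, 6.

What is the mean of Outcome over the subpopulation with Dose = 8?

E[Outcome|Dose=8] averages over only the 3 units with Dose=8 (Gene = 7, 5, 6): Outcome = 33, 31, 32, mean 32.

32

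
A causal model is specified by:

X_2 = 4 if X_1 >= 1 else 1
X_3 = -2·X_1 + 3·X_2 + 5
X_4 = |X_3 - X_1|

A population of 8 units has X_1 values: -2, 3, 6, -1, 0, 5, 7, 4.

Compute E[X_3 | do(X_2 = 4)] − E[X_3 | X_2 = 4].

do(X_2=4) breaks X_2's dependence on X_1. With X_2=4 fixed, X_3 across the units is 21, 11, 5, 19, 17, 7, 3, 9, mean 11.5.
E[X_3|X_2=4] averages over only the 5 units with X_2=4 (X_1 = 3, 6, 5, 7, 4): X_3 = 11, 5, 7, 3, 9, mean 7.
Difference = 11.5 − 7 = 4.5.

4.5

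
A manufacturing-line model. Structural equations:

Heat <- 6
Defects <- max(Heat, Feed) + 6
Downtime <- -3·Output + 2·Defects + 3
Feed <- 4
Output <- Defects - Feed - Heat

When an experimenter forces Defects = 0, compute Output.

-10

The intervention breaks the incoming arrows to Defects: Defects <- max(Heat, Feed) + 6 no longer applies, and Defects = 0.
Output = Defects - Feed - Heat  [with Defects=0, Feed=4, Heat=6]  = -10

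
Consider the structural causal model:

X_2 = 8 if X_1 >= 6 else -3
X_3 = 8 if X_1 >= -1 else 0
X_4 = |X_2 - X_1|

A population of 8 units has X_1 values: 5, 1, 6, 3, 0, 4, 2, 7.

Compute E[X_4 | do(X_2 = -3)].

6.5

do(X_2=-3) breaks X_2's dependence on X_1. With X_2=-3 fixed, X_4 across the units is 8, 4, 9, 6, 3, 7, 5, 10, mean 6.5.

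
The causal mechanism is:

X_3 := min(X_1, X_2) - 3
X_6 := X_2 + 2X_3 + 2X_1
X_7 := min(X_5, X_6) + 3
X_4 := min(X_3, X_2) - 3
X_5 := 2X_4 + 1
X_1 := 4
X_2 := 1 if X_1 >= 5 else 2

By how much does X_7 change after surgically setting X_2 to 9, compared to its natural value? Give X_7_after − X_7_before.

4

Under do(X_2=9), the mechanism X_2 := 1 if X_1 >= 5 else 2 is discarded; X_2 is fixed at 9.
X_3 = min(X_1, X_2) - 3  [with X_1=4, X_2=9]  = 1
X_4 = min(X_3, X_2) - 3  [with X_3=1, X_2=9]  = -2
X_5 = 2X_4 + 1  [with X_4=-2]  = -3
X_6 = X_2 + 2X_3 + 2X_1  [with X_2=9, X_3=1, X_1=4]  = 19
X_7 = min(X_5, X_6) + 3  [with X_5=-3, X_6=19]  = 0
Without intervention: X_2 = 1 if X_1 >= 5 else 2  [with X_1=4]  = 2; X_3 = min(X_1, X_2) - 3  [with X_1=4, X_2=2]  = -1; X_4 = min(X_3, X_2) - 3  [with X_3=-1, X_2=2]  = -4; X_5 = 2X_4 + 1  [with X_4=-4]  = -7; X_6 = X_2 + 2X_3 + 2X_1  [with X_2=2, X_3=-1, X_1=4]  = 8; X_7 = min(X_5, X_6) + 3  [with X_5=-7, X_6=8]  = -4.
Change = 0 − (-4) = 4.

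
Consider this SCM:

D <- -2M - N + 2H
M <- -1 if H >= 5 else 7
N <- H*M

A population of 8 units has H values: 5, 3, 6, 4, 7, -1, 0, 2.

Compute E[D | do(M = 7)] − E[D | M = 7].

Every unit gets M=7 under the intervention. D values become -39, -29, -44, -34, -49, -9, -14, -24; E[D|do(M=7)] = -30.25.
E[D|M=7] averages over only the 5 units with M=7 (H = 3, 4, -1, 0, 2): D = -29, -34, -9, -14, -24, mean -22.
Difference = -30.25 − (-22) = -8.25.

-8.25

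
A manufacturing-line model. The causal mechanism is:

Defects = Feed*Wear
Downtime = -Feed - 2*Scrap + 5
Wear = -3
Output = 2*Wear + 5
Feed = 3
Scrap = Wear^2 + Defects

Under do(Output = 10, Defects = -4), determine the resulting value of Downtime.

The joint intervention fixes Output = 10, Defects = -4, removing each variable's own equation.
Scrap = Wear^2 + Defects  [with Wear=-3, Defects=-4]  = 5
Downtime = -Feed - 2*Scrap + 5  [with Feed=3, Scrap=5]  = -8

-8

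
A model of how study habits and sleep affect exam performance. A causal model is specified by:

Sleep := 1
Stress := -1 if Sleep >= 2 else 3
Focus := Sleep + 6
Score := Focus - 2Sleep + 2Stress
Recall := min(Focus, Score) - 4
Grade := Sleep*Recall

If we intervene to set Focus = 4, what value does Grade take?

0

The intervention breaks the incoming arrows to Focus: Focus := Sleep + 6 no longer applies, and Focus = 4.
Stress = -1 if Sleep >= 2 else 3  [with Sleep=1]  = 3
Score = Focus - 2Sleep + 2Stress  [with Focus=4, Sleep=1, Stress=3]  = 8
Recall = min(Focus, Score) - 4  [with Focus=4, Score=8]  = 0
Grade = Sleep*Recall  [with Sleep=1, Recall=0]  = 0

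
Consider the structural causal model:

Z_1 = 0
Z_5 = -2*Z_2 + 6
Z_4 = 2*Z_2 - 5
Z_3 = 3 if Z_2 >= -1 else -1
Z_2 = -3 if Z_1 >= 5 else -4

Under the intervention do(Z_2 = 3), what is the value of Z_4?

Under do(Z_2=3), the mechanism Z_2 = -3 if Z_1 >= 5 else -4 is discarded; Z_2 is fixed at 3.
Z_4 = 2*Z_2 - 5  [with Z_2=3]  = 1

1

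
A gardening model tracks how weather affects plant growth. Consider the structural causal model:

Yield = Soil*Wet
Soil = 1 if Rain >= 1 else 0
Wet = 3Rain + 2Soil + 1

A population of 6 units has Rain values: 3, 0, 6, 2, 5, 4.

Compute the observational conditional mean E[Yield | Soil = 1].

15

Conditioning on Soil=1 selects the 5 unit(s) with Rain ∈ {3, 6, 2, 5, 4}. Their Yield values: 12, 21, 9, 18, 15. Mean = 15.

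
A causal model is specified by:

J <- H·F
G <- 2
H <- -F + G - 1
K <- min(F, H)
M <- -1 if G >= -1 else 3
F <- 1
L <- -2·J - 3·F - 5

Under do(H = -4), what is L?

0

The intervention breaks the incoming arrows to H: H <- -F + G - 1 no longer applies, and H = -4.
J = H·F  [with H=-4, F=1]  = -4
L = -2·J - 3·F - 5  [with J=-4, F=1]  = 0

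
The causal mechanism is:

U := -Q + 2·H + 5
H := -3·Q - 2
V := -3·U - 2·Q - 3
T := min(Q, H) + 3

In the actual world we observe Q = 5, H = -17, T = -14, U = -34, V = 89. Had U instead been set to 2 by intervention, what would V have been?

Intervening sets U = 2 and removes its equation (U := -Q + 2·H + 5).
V = -3·U - 2·Q - 3  [with U=2, Q=5]  = -19

-19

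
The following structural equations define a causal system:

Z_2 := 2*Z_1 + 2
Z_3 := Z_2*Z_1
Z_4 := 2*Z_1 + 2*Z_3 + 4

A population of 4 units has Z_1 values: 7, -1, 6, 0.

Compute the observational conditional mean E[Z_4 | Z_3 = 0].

E[Z_4|Z_3=0] averages over only the 2 units with Z_3=0 (Z_1 = -1, 0): Z_4 = 2, 4, mean 3.

3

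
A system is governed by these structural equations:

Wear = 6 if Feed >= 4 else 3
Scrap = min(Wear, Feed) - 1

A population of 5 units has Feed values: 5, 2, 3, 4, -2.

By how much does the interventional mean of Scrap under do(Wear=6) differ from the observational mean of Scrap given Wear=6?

Every unit gets Wear=6 under the intervention. Scrap values become 4, 1, 2, 3, -3; E[Scrap|do(Wear=6)] = 1.4.
Conditioning on Wear=6 selects the 2 unit(s) with Feed ∈ {5, 4}. Their Scrap values: 4, 3. Mean = 3.5.
Difference = 1.4 − 3.5 = -2.1.

-2.1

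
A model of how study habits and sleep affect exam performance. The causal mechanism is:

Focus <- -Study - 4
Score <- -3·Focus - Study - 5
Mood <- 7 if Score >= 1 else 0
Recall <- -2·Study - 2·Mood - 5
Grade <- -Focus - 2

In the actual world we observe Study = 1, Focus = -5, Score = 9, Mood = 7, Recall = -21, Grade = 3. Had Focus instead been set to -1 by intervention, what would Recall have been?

-7

do(Focus=-1) replaces the equation Focus <- -Study - 4 with the constant Focus = -1.
Score = -3·Focus - Study - 5  [with Focus=-1, Study=1]  = -3
Mood = 7 if Score >= 1 else 0  [with Score=-3]  = 0
Recall = -2·Study - 2·Mood - 5  [with Study=1, Mood=0]  = -7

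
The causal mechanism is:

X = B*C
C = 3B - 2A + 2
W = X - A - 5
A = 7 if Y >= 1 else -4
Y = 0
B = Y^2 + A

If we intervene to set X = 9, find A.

-4

Under do(X=9), the mechanism X = B*C is discarded; X is fixed at 9.
No directed path runs from X to A, so A keeps its natural value.
A = 7 if Y >= 1 else -4  [with Y=0]  = -4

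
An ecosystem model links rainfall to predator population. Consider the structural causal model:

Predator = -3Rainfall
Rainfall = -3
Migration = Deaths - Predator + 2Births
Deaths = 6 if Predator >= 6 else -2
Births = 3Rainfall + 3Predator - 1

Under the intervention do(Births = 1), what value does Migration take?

-1

do(Births=1) replaces the equation Births = 3Rainfall + 3Predator - 1 with the constant Births = 1.
Predator = -3Rainfall  [with Rainfall=-3]  = 9
Deaths = 6 if Predator >= 6 else -2  [with Predator=9]  = 6
Migration = Deaths - Predator + 2Births  [with Deaths=6, Predator=9, Births=1]  = -1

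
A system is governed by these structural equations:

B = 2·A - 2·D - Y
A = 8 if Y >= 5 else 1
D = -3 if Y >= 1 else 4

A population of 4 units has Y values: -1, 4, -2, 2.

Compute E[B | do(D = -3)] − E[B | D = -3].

2.25

Under do(D=-3), D's equation is replaced by D=-3 for every unit. Per-unit B: 9, 4, 10, 6. Mean = 7.25.
E[B|D=-3] averages over only the 2 units with D=-3 (Y = 4, 2): B = 4, 6, mean 5.
Difference = 7.25 − 5 = 2.25.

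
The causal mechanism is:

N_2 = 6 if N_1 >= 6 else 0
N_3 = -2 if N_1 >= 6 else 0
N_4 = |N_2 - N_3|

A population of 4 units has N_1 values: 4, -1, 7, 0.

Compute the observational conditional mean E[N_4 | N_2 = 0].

0

E[N_4|N_2=0] averages over only the 3 units with N_2=0 (N_1 = 4, -1, 0): N_4 = 0, 0, 0, mean 0.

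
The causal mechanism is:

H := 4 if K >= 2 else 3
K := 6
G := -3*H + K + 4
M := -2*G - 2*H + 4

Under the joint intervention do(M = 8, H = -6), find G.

28

Setting M = 8, H = -6 by intervention discards those variables' equations.
G = -3*H + K + 4  [with H=-6, K=6]  = 28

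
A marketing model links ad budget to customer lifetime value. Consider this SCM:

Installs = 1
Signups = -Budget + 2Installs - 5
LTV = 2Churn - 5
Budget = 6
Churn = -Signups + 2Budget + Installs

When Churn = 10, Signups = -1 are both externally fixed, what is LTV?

15

The joint intervention fixes Churn = 10, Signups = -1, removing each variable's own equation.
LTV = 2Churn - 5  [with Churn=10]  = 15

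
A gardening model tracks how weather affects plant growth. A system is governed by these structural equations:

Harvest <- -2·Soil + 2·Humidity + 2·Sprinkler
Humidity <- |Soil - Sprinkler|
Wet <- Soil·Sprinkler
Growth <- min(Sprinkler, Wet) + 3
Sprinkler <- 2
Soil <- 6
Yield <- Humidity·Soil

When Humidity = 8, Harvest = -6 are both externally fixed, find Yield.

48

Under do(Humidity = 8, Harvest = -6), each intervened variable's structural equation is replaced by its fixed value.
Yield = Humidity·Soil  [with Humidity=8, Soil=6]  = 48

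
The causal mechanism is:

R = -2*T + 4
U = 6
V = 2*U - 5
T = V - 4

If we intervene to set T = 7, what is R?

-10

The intervention breaks the incoming arrows to T: T = V - 4 no longer applies, and T = 7.
R = -2*T + 4  [with T=7]  = -10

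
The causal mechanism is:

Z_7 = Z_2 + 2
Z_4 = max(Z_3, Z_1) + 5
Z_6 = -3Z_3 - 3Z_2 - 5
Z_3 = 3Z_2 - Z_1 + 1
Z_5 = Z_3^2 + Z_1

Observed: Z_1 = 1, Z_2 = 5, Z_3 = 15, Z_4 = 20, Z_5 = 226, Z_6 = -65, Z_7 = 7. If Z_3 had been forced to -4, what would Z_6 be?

The intervention breaks the incoming arrows to Z_3: Z_3 = 3Z_2 - Z_1 + 1 no longer applies, and Z_3 = -4.
Z_6 = -3Z_3 - 3Z_2 - 5  [with Z_3=-4, Z_2=5]  = -8

-8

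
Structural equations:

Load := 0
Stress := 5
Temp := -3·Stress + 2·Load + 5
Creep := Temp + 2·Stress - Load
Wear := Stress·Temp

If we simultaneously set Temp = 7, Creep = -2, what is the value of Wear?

Setting Temp = 7, Creep = -2 by intervention discards those variables' equations.
Wear = Stress·Temp  [with Stress=5, Temp=7]  = 35

35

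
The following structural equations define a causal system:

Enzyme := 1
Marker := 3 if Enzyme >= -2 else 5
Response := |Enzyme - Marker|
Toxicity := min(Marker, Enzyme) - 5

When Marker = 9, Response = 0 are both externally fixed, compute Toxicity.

-4

Setting Marker = 9, Response = 0 by intervention discards those variables' equations.
Toxicity = min(Marker, Enzyme) - 5  [with Marker=9, Enzyme=1]  = -4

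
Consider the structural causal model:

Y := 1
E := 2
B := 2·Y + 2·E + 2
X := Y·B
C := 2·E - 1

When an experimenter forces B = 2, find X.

The intervention breaks the incoming arrows to B: B := 2·Y + 2·E + 2 no longer applies, and B = 2.
X = Y·B  [with Y=1, B=2]  = 2

2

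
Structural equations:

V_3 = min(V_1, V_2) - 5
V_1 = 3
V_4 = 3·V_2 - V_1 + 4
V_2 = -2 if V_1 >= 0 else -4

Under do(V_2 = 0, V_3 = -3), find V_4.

1

Setting V_2 = 0, V_3 = -3 by intervention discards those variables' equations.
V_4 = 3·V_2 - V_1 + 4  [with V_2=0, V_1=3]  = 1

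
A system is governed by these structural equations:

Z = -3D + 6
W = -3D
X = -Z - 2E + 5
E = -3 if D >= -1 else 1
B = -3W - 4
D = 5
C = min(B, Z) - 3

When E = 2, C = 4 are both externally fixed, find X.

Under do(E = 2, C = 4), each intervened variable's structural equation is replaced by its fixed value.
Z = -3D + 6  [with D=5]  = -9
X = -Z - 2E + 5  [with Z=-9, E=2]  = 10

10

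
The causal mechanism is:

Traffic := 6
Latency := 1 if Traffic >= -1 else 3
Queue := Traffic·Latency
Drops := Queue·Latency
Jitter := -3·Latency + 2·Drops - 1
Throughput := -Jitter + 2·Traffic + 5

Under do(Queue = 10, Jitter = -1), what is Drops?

10

The joint intervention fixes Queue = 10, Jitter = -1, removing each variable's own equation.
Latency = 1 if Traffic >= -1 else 3  [with Traffic=6]  = 1
Drops = Queue·Latency  [with Queue=10, Latency=1]  = 10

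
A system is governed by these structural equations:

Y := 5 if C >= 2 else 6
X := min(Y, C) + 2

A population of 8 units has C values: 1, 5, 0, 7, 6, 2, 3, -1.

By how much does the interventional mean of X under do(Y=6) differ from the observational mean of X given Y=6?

Every unit gets Y=6 under the intervention. X values become 3, 7, 2, 8, 8, 4, 5, 1; E[X|do(Y=6)] = 4.75.
E[X|Y=6] averages over only the 3 units with Y=6 (C = 1, 0, -1): X = 3, 2, 1, mean 2.
Difference = 4.75 − 2 = 2.75.

2.75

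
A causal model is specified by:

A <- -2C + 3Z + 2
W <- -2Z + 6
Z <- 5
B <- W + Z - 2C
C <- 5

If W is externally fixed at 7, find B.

2

The intervention breaks the incoming arrows to W: W <- -2Z + 6 no longer applies, and W = 7.
B = W + Z - 2C  [with W=7, Z=5, C=5]  = 2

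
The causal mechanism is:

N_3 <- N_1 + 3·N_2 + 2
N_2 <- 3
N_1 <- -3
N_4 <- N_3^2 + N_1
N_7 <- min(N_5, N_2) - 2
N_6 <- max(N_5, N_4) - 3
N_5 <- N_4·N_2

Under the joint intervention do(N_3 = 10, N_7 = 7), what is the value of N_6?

Under do(N_3 = 10, N_7 = 7), each intervened variable's structural equation is replaced by its fixed value.
N_4 = N_3^2 + N_1  [with N_3=10, N_1=-3]  = 97
N_5 = N_4·N_2  [with N_4=97, N_2=3]  = 291
N_6 = max(N_5, N_4) - 3  [with N_5=291, N_4=97]  = 288

288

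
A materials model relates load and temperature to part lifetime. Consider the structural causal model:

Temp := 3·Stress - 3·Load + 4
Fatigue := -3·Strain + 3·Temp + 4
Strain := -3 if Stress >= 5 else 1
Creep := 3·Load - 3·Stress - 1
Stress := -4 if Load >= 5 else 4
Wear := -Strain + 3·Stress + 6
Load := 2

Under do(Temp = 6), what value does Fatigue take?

The intervention breaks the incoming arrows to Temp: Temp := 3·Stress - 3·Load + 4 no longer applies, and Temp = 6.
Stress = -4 if Load >= 5 else 4  [with Load=2]  = 4
Strain = -3 if Stress >= 5 else 1  [with Stress=4]  = 1
Fatigue = -3·Strain + 3·Temp + 4  [with Strain=1, Temp=6]  = 19

19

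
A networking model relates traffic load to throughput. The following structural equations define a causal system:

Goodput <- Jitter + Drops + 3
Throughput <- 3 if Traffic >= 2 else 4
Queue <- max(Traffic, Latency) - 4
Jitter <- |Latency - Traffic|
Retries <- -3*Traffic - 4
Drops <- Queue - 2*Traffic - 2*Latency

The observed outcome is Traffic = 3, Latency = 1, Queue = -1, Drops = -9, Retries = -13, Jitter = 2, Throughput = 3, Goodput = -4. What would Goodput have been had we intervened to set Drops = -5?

0

do(Drops=-5) replaces the equation Drops <- Queue - 2*Traffic - 2*Latency with the constant Drops = -5.
Jitter = |Latency - Traffic|  [with Latency=1, Traffic=3]  = 2
Goodput = Jitter + Drops + 3  [with Jitter=2, Drops=-5]  = 0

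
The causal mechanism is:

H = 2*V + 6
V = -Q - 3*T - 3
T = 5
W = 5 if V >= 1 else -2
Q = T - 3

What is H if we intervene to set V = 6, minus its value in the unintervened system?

The intervention breaks the incoming arrows to V: V = -Q - 3*T - 3 no longer applies, and V = 6.
H = 2*V + 6  [with V=6]  = 18
Without intervention: Q = T - 3  [with T=5]  = 2; V = -Q - 3*T - 3  [with Q=2, T=5]  = -20; H = 2*V + 6  [with V=-20]  = -34.
Change = 18 − (-34) = 52.

52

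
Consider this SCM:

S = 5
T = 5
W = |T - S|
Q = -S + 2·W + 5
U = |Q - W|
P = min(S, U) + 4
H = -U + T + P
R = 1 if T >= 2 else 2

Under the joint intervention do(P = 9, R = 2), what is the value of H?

Under do(P = 9, R = 2), each intervened variable's structural equation is replaced by its fixed value.
W = |T - S|  [with T=5, S=5]  = 0
Q = -S + 2·W + 5  [with S=5, W=0]  = 0
U = |Q - W|  [with Q=0, W=0]  = 0
H = -U + T + P  [with U=0, T=5, P=9]  = 14

14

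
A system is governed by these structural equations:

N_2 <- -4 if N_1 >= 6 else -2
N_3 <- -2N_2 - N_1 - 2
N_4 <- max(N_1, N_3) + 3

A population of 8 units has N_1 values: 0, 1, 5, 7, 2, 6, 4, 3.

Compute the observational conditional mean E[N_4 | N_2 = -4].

9.5

Conditioning on N_2=-4 selects the 2 unit(s) with N_1 ∈ {7, 6}. Their N_4 values: 10, 9. Mean = 9.5.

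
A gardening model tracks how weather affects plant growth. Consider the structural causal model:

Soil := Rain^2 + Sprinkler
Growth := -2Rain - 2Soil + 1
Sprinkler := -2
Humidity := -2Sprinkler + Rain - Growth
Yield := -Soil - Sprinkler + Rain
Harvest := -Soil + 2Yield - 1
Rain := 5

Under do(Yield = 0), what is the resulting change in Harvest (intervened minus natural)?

32

Intervening sets Yield = 0 and removes its equation (Yield := -Soil - Sprinkler + Rain).
Soil = Rain^2 + Sprinkler  [with Rain=5, Sprinkler=-2]  = 23
Harvest = -Soil + 2Yield - 1  [with Soil=23, Yield=0]  = -24
Without intervention: Soil = Rain^2 + Sprinkler  [with Rain=5, Sprinkler=-2]  = 23; Yield = -Soil - Sprinkler + Rain  [with Soil=23, Sprinkler=-2, Rain=5]  = -16; Harvest = -Soil + 2Yield - 1  [with Soil=23, Yield=-16]  = -56.
Change = -24 − (-56) = 32.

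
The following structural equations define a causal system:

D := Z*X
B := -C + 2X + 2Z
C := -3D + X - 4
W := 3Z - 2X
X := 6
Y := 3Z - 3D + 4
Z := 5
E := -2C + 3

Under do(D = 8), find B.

The intervention breaks the incoming arrows to D: D := Z*X no longer applies, and D = 8.
C = -3D + X - 4  [with D=8, X=6]  = -22
B = -C + 2X + 2Z  [with C=-22, X=6, Z=5]  = 44

44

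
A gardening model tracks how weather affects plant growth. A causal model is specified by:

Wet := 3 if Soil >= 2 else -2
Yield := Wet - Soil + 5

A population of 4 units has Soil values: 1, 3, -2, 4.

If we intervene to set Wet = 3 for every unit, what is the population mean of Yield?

6.5

The intervention sets Wet=3 in all 4 units regardless of Soil. Recomputing Yield per unit gives 7, 5, 10, 4; average 6.5.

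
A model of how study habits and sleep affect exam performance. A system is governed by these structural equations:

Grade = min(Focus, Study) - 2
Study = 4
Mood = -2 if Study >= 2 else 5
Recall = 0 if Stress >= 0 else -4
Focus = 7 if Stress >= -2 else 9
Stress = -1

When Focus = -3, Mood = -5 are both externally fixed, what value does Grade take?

Setting Focus = -3, Mood = -5 by intervention discards those variables' equations.
Grade = min(Focus, Study) - 2  [with Focus=-3, Study=4]  = -5

-5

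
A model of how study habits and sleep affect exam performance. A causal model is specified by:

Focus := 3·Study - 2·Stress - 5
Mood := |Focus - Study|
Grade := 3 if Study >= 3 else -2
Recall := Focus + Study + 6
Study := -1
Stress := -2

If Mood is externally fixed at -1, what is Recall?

1

Intervening sets Mood = -1 and removes its equation (Mood := |Focus - Study|).
No directed path runs from Mood to Recall, so Recall keeps its natural value.
Focus = 3·Study - 2·Stress - 5  [with Study=-1, Stress=-2]  = -4
Recall = Focus + Study + 6  [with Focus=-4, Study=-1]  = 1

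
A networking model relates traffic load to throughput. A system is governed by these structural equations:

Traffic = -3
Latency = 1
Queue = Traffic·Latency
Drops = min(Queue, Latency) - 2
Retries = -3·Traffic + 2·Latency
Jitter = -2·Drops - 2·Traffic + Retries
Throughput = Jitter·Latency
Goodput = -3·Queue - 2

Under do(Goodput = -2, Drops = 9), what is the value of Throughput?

Under do(Goodput = -2, Drops = 9), each intervened variable's structural equation is replaced by its fixed value.
Retries = -3·Traffic + 2·Latency  [with Traffic=-3, Latency=1]  = 11
Jitter = -2·Drops - 2·Traffic + Retries  [with Drops=9, Traffic=-3, Retries=11]  = -1
Throughput = Jitter·Latency  [with Jitter=-1, Latency=1]  = -1

-1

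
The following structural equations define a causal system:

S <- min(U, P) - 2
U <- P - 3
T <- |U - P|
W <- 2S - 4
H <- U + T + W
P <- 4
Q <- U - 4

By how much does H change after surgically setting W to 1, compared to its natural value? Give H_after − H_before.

Under do(W=1), the mechanism W <- 2S - 4 is discarded; W is fixed at 1.
U = P - 3  [with P=4]  = 1
T = |U - P|  [with U=1, P=4]  = 3
H = U + T + W  [with U=1, T=3, W=1]  = 5
Without intervention: U = P - 3  [with P=4]  = 1; T = |U - P|  [with U=1, P=4]  = 3; S = min(U, P) - 2  [with U=1, P=4]  = -1; W = 2S - 4  [with S=-1]  = -6; H = U + T + W  [with U=1, T=3, W=-6]  = -2.
Change = 5 − (-2) = 7.

7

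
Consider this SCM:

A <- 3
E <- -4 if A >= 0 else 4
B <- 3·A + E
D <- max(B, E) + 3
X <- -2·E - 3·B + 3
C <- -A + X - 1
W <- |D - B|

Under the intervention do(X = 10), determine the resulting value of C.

6

The intervention breaks the incoming arrows to X: X <- -2·E - 3·B + 3 no longer applies, and X = 10.
C = -A + X - 1  [with A=3, X=10]  = 6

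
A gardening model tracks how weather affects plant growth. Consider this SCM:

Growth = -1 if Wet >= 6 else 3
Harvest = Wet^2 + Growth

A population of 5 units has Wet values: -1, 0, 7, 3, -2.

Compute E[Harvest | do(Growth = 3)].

Under do(Growth=3), Growth's equation is replaced by Growth=3 for every unit. Per-unit Harvest: 4, 3, 52, 12, 7. Mean = 15.6.

15.6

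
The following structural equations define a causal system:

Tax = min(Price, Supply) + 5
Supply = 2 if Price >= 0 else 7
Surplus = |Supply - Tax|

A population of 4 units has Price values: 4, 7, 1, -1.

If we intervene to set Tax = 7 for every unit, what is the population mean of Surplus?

Every unit gets Tax=7 under the intervention. Surplus values become 5, 5, 5, 0; E[Surplus|do(Tax=7)] = 3.75.

3.75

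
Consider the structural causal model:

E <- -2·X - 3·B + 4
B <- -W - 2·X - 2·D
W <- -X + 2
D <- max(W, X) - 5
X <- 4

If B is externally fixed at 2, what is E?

Intervening sets B = 2 and removes its equation (B <- -W - 2·X - 2·D).
E = -2·X - 3·B + 4  [with X=4, B=2]  = -10

-10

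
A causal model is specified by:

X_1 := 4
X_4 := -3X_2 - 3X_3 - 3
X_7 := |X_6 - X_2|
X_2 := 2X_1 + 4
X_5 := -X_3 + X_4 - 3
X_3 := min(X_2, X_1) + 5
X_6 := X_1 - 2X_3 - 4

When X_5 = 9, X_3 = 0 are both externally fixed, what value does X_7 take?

12

The joint intervention fixes X_5 = 9, X_3 = 0, removing each variable's own equation.
X_2 = 2X_1 + 4  [with X_1=4]  = 12
X_6 = X_1 - 2X_3 - 4  [with X_1=4, X_3=0]  = 0
X_7 = |X_6 - X_2|  [with X_6=0, X_2=12]  = 12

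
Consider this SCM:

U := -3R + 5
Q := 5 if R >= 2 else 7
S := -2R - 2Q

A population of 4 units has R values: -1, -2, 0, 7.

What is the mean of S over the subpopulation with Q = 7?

Conditioning on Q=7 selects the 3 unit(s) with R ∈ {-1, -2, 0}. Their S values: -12, -10, -14. Mean = -12.

-12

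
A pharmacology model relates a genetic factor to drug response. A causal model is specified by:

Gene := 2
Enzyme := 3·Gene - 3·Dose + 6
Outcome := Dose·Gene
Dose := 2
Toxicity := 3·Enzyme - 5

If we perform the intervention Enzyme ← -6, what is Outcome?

4

do(Enzyme=-6) replaces the equation Enzyme := 3·Gene - 3·Dose + 6 with the constant Enzyme = -6.
Outcome is not downstream of the intervention, so its value is determined by the original equations.
Outcome = Dose·Gene  [with Dose=2, Gene=2]  = 4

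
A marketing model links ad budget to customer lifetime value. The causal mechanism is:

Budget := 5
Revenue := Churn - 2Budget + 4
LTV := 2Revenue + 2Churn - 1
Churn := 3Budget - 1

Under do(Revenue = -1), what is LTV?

The intervention breaks the incoming arrows to Revenue: Revenue := Churn - 2Budget + 4 no longer applies, and Revenue = -1.
Churn = 3Budget - 1  [with Budget=5]  = 14
LTV = 2Revenue + 2Churn - 1  [with Revenue=-1, Churn=14]  = 25

25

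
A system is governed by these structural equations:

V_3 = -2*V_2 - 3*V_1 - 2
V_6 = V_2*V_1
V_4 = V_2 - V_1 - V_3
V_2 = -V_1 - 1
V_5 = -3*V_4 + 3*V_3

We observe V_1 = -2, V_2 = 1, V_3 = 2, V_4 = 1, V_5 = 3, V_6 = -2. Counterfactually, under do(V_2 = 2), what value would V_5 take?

do(V_2=2) replaces the equation V_2 = -V_1 - 1 with the constant V_2 = 2.
V_3 = -2*V_2 - 3*V_1 - 2  [with V_2=2, V_1=-2]  = 0
V_4 = V_2 - V_1 - V_3  [with V_2=2, V_1=-2, V_3=0]  = 4
V_5 = -3*V_4 + 3*V_3  [with V_4=4, V_3=0]  = -12

-12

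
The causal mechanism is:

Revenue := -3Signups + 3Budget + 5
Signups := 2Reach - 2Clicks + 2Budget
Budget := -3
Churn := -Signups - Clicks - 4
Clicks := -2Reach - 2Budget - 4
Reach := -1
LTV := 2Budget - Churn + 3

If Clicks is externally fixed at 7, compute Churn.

11

do(Clicks=7) replaces the equation Clicks := -2Reach - 2Budget - 4 with the constant Clicks = 7.
Signups = 2Reach - 2Clicks + 2Budget  [with Reach=-1, Clicks=7, Budget=-3]  = -22
Churn = -Signups - Clicks - 4  [with Signups=-22, Clicks=7]  = 11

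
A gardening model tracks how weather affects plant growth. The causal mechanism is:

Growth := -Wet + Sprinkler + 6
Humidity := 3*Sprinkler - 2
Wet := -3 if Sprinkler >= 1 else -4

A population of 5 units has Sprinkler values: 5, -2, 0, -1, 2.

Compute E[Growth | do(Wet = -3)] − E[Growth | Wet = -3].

Every unit gets Wet=-3 under the intervention. Growth values become 14, 7, 9, 8, 11; E[Growth|do(Wet=-3)] = 9.8.
E[Growth|Wet=-3] averages over only the 2 units with Wet=-3 (Sprinkler = 5, 2): Growth = 14, 11, mean 12.5.
Difference = 9.8 − 12.5 = -2.7.

-2.7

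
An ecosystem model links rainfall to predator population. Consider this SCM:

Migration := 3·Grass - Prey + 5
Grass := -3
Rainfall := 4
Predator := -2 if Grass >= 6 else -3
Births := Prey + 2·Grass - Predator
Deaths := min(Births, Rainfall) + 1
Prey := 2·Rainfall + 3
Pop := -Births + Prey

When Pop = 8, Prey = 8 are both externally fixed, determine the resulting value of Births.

The joint intervention fixes Pop = 8, Prey = 8, removing each variable's own equation.
Predator = -2 if Grass >= 6 else -3  [with Grass=-3]  = -3
Births = Prey + 2·Grass - Predator  [with Prey=8, Grass=-3, Predator=-3]  = 5

5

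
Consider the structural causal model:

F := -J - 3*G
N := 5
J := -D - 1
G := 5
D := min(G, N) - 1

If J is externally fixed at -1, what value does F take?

Intervening sets J = -1 and removes its equation (J := -D - 1).
F = -J - 3*G  [with J=-1, G=5]  = -14

-14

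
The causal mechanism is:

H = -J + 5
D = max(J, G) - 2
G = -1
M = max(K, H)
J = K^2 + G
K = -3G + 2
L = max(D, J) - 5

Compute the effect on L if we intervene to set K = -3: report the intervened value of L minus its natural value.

-16

Under do(K=-3), the mechanism K = -3G + 2 is discarded; K is fixed at -3.
J = K^2 + G  [with K=-3, G=-1]  = 8
D = max(J, G) - 2  [with J=8, G=-1]  = 6
L = max(D, J) - 5  [with D=6, J=8]  = 3
Without intervention: K = -3G + 2  [with G=-1]  = 5; J = K^2 + G  [with K=5, G=-1]  = 24; D = max(J, G) - 2  [with J=24, G=-1]  = 22; L = max(D, J) - 5  [with D=22, J=24]  = 19.
Change = 3 − 19 = -16.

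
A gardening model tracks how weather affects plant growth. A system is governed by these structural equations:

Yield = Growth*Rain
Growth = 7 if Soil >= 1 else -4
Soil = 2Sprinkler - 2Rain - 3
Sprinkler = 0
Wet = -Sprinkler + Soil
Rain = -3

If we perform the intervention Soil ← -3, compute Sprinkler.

0

Under do(Soil=-3), the mechanism Soil = 2Sprinkler - 2Rain - 3 is discarded; Soil is fixed at -3.
Since Sprinkler is not a descendant of the intervened variable, it is unaffected.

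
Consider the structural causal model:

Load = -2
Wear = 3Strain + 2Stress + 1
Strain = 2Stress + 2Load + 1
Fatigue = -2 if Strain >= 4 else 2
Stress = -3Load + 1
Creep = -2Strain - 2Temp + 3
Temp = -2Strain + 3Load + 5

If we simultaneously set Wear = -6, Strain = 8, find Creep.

21

Under do(Wear = -6, Strain = 8), each intervened variable's structural equation is replaced by its fixed value.
Temp = -2Strain + 3Load + 5  [with Strain=8, Load=-2]  = -17
Creep = -2Strain - 2Temp + 3  [with Strain=8, Temp=-17]  = 21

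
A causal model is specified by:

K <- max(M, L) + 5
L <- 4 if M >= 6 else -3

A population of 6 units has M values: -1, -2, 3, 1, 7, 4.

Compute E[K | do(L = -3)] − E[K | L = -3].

The intervention sets L=-3 in all 6 units regardless of M. Recomputing K per unit gives 4, 3, 8, 6, 12, 9; average 7.
E[K|L=-3] averages over only the 5 units with L=-3 (M = -1, -2, 3, 1, 4): K = 4, 3, 8, 6, 9, mean 6.
Difference = 7 − 6 = 1.

1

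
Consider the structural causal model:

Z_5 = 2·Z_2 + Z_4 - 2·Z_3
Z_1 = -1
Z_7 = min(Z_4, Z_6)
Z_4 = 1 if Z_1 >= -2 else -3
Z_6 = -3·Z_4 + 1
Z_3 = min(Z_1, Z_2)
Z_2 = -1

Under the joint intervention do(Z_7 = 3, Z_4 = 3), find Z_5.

Under do(Z_7 = 3, Z_4 = 3), each intervened variable's structural equation is replaced by its fixed value.
Z_3 = min(Z_1, Z_2)  [with Z_1=-1, Z_2=-1]  = -1
Z_5 = 2·Z_2 + Z_4 - 2·Z_3  [with Z_2=-1, Z_4=3, Z_3=-1]  = 3

3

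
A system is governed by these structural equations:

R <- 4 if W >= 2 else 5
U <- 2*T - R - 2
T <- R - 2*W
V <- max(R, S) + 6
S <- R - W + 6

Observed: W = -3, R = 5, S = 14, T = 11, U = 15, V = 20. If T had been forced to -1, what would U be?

Intervening sets T = -1 and removes its equation (T <- R - 2*W).
R = 4 if W >= 2 else 5  [with W=-3]  = 5
U = 2*T - R - 2  [with T=-1, R=5]  = -9

-9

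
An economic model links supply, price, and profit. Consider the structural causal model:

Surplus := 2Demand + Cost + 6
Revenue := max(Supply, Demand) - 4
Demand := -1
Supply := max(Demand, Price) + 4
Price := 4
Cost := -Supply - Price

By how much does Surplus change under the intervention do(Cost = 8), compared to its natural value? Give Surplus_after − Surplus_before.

Under do(Cost=8), the mechanism Cost := -Supply - Price is discarded; Cost is fixed at 8.
Surplus = 2Demand + Cost + 6  [with Demand=-1, Cost=8]  = 12
Without intervention: Supply = max(Demand, Price) + 4  [with Demand=-1, Price=4]  = 8; Cost = -Supply - Price  [with Supply=8, Price=4]  = -12; Surplus = 2Demand + Cost + 6  [with Demand=-1, Cost=-12]  = -8.
Change = 12 − (-8) = 20.

20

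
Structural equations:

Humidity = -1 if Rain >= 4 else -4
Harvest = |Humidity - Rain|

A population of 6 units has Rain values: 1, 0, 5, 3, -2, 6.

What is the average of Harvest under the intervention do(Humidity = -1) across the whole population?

3.5

do(Humidity=-1) breaks Humidity's dependence on Rain. With Humidity=-1 fixed, Harvest across the units is 2, 1, 6, 4, 1, 7, mean 3.5.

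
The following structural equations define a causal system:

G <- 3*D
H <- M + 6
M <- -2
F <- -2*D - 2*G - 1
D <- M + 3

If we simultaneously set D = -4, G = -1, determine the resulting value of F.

Setting D = -4, G = -1 by intervention discards those variables' equations.
F = -2*D - 2*G - 1  [with D=-4, G=-1]  = 9

9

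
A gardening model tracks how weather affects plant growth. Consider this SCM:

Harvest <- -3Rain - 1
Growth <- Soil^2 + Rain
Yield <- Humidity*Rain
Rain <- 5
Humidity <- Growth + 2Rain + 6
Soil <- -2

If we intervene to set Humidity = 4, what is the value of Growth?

9

Under do(Humidity=4), the mechanism Humidity <- Growth + 2Rain + 6 is discarded; Humidity is fixed at 4.
Since Growth is not a descendant of the intervened variable, it is unaffected.
Growth = Soil^2 + Rain  [with Soil=-2, Rain=5]  = 9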